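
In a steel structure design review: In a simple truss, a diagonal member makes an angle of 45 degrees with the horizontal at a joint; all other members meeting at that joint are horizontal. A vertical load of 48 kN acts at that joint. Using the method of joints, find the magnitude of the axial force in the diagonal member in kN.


At the joint, only the diagonal has a vertical component, so vertical equilibrium gives:
F * sin(45) = 48
F = 48 / sin(45)
= 48 / 0.707107
= 67.88 kN

67.88 kN


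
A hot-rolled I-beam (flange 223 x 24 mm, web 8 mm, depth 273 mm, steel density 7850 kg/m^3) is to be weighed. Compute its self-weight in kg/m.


A_flanges = 2 * 223 * 24 = 10704 mm^2
A_web = (273 - 2 * 24) * 8 = 1800 mm^2
A_total = 10704 + 1800 = 12504 mm^2 = 0.012504 m^2
Weight = rho * A = 7850 * 0.012504 = 98.1564 kg/m

98.1564 kg/m


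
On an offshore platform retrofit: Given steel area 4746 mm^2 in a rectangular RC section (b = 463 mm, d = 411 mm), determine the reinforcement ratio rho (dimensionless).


rho = As / (b * d)
= 4746 / (463 * 411)
= 4746 / 190293
= 0.02494 (dimensionless)

0.02494 (dimensionless)


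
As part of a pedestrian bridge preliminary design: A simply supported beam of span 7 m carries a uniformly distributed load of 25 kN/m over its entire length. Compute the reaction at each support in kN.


Total load = w * L = 25 * 7 = 175 kN
By symmetry, each reaction R = total / 2 = 175 / 2 = 87.5 kN

87.5 kN


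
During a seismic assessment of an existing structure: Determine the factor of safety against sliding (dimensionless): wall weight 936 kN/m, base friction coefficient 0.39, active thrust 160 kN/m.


Resisting force = mu * W = 0.39 * 936 = 365.04 kN/m
FOS = Resisting / Driving = 365.04 / 160
= 2.2815 (dimensionless)

2.2815 (dimensionless)


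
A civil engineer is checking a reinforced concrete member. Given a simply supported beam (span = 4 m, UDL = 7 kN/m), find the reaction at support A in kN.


Total load = w * L = 7 * 4 = 28 kN
By symmetry, each reaction R = total / 2 = 28 / 2 = 14.0 kN

14.0 kN


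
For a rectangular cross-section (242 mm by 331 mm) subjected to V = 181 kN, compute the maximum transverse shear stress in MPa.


A = b * h = 242 * 331 = 80102 mm^2
V = 181 kN = 181000.0 N
tau_max = 1.5 * V / A = 1.5 * 181000.0 / 80102
= 3.3894 MPa

3.3894 MPa


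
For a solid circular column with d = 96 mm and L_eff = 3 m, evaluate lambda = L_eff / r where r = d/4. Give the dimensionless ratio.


Radius of gyration r = d / 4 = 96 / 4 = 24.0 mm
L_eff = 3000.0 mm
Slenderness ratio = L / r = 3000.0 / 24.0 = 125.0 (dimensionless)

125.0 (dimensionless)


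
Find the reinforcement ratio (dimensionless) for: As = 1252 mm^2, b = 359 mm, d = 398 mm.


rho = As / (b * d)
= 1252 / (359 * 398)
= 1252 / 142882
= 0.008762 (dimensionless)

0.008762 (dimensionless)


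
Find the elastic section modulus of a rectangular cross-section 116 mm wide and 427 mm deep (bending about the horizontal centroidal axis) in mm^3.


S = b * h^2 / 6
= 116 * 427^2 / 6
= 116 * 182329 / 6
= 3525027.33 mm^3

3525027.33 mm^3


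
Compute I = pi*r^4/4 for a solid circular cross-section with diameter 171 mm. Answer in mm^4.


r = d / 2 = 171 / 2 = 85.5 mm
I = pi * r^4 / 4 = pi * 85.5^4 / 4
= 41971485.48 mm^4

41971485.48 mm^4


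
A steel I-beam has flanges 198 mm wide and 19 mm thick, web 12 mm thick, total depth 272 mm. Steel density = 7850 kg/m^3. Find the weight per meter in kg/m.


A_flanges = 2 * 198 * 19 = 7524 mm^2
A_web = (272 - 2 * 19) * 12 = 2808 mm^2
A_total = 7524 + 2808 = 10332 mm^2 = 0.010332 m^2
Weight = rho * A = 7850 * 0.010332 = 81.1062 kg/m

81.1062 kg/m


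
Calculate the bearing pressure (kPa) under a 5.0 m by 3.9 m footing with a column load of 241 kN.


A = 5.0 * 3.9 = 19.5 m^2
q = P / A = 241 / 19.5
= 12.359 kPa

12.359 kPa


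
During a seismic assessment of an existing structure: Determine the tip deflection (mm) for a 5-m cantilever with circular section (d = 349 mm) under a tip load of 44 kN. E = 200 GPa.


I = pi * d^4 / 64 = pi * 349^4 / 64 = 728235098.33 mm^4
L = 5000.0 mm, P = 44000.0 N, E = 200000.0 MPa
delta = P * L^3 / (3 * E * I)
= 44000.0 * 5000.0^3 / (3 * 200000.0 * 728235098.33)
= 12.5875 mm

12.5875 mm


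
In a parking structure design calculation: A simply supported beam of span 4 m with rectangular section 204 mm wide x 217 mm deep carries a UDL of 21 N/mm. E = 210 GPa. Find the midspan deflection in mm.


I = 204 * 217^3 / 12 = 173711321.0 mm^4
L = 4000.0 mm, w = 21 N/mm, E = 210000.0 MPa
delta = 5 * w * L^4 / (384 * E * I)
= 5 * 21 * 4000.0^4 / (384 * 210000.0 * 173711321.0)
= 1.9189 mm

1.9189 mm


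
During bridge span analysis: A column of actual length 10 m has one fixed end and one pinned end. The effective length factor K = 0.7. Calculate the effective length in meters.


L_eff = K * L
= 0.7 * 10
= 7.0 m

7.0 m


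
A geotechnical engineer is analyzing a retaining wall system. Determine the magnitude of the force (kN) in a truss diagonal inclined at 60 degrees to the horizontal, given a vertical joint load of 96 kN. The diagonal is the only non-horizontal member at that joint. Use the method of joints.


At the joint, only the diagonal has a vertical component, so vertical equilibrium gives:
F * sin(60) = 96
F = 96 / sin(60)
= 96 / 0.866025
= 110.85 kN

110.85 kN


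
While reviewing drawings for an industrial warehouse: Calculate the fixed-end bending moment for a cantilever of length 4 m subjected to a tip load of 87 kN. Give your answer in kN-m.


For a cantilever with a point load at the free end:
M_max = P * L = 87 * 4 = 348 kN-m

348 kN-m


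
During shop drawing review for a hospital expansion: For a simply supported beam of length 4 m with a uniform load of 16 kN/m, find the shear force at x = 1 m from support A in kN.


R_A = w * L / 2 = 16 * 4 / 2 = 32.0 kN
V(x) = R_A - w * x = 32.0 - 16 * 1
= 16.0 kN

16.0 kN


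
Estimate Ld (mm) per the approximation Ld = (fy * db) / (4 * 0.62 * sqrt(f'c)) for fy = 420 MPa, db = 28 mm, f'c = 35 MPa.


Ld = (fy * db) / (4 * 0.62 * sqrt(f'c))
= (420 * 28) / (4 * 0.62 * sqrt(35))
= 11760 / 14.6719
= 801.53 mm

801.53 mm


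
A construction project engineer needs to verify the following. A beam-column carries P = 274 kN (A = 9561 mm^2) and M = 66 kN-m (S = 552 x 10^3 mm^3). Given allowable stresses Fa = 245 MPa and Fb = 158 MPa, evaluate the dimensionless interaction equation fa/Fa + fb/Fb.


f_a = P / A = 274000.0 / 9561 = 28.6581 MPa
f_b = M / S = 66000000.0 / 552000.0 = 119.5652 MPa
Ratio = f_a / Fa + f_b / Fb
= 28.6581 / 245 + 119.5652 / 158
= 0.8737 (dimensionless)

0.8737 (dimensionless)


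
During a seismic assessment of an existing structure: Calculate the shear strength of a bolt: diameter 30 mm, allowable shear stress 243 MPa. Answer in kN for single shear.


A = pi * d^2 / 4 = pi * 30^2 / 4 = 706.8583 mm^2
V = f_v * A / 1000 = 243 * 706.8583 / 1000
= 171.7666 kN

171.7666 kN


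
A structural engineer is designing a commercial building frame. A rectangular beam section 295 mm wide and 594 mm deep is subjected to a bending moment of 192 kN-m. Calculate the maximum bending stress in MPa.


I = b * h^3 / 12 = 295 * 594^3 / 12 = 5152287690.0 mm^4
y = h / 2 = 594 / 2 = 297.0 mm
M = 192 kN-m = 192000000.0 N-mm
sigma = M * y / I = 192000000.0 * 297.0 / 5152287690.0
= 11.07 MPa

11.07 MPa


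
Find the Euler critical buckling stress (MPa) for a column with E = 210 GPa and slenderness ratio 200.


sigma_cr = pi^2 * E / lambda^2
= 9.8696 * 210000.0 / 200^2
= 9.8696 * 210000.0 / 40000
= 51.8154 MPa

51.8154 MPa


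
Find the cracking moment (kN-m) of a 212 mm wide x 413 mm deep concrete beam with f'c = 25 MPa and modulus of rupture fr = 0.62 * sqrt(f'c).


fr = 0.62 * sqrt(25) = 0.62 * 5.0 = 3.1 MPa
I = 212 * 413^3 / 12 = 1244528280.33 mm^4
y_t = 206.5 mm
M_cr = fr * I / y_t = 3.1 * 1244528280.33 / 206.5 N-mm
= 18.683 kN-m

18.683 kN-m


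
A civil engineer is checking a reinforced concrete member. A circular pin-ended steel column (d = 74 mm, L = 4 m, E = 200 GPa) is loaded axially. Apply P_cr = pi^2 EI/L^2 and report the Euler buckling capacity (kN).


I = pi * d^4 / 64 = 1471962.61 mm^4
L = 4000.0 mm
P_cr = pi^2 * E * I / L^2
= 9.8696 * 200000.0 * 1471962.61 / 4000.0^2
= 181596.11 N = 181.5961 kN

181.5961 kN


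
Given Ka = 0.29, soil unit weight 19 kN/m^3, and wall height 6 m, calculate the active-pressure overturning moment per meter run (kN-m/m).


Pa = 0.5 * Ka * gamma * H^2
= 0.5 * 0.29 * 19 * 6^2
= 99.18 kN/m
Arm = H / 3 = 6 / 3 = 2.0 m
Mo = Pa * arm = Pa * H / 3 = 99.18 * 6 / 3 = 198.36 kN-m/m

198.36 kN-m/m


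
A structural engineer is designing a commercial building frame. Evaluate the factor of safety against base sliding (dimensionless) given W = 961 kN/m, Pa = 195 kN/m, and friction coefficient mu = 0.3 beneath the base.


Resisting force = mu * W = 0.3 * 961 = 288.3 kN/m
FOS = Resisting / Driving = 288.3 / 195
= 1.4785 (dimensionless)

1.4785 (dimensionless)


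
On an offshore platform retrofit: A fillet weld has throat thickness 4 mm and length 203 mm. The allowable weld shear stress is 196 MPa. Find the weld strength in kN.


Strength = throat * length * allowable stress
= 4 * 203 * 196 N
= 159152 N
= 159.15 kN

159.15 kN


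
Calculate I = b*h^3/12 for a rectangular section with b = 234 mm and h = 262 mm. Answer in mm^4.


I = b * h^3 / 12
= 234 * 262^3 / 12
= 234 * 17984728 / 12
= 350702196.0 mm^4

350702196.0 mm^4


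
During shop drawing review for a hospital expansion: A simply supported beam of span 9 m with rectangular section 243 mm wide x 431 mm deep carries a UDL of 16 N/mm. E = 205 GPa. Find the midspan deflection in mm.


I = 243 * 431^3 / 12 = 1621275567.75 mm^4
L = 9000.0 mm, w = 16 N/mm, E = 205000.0 MPa
delta = 5 * w * L^4 / (384 * E * I)
= 5 * 16 * 9000.0^4 / (384 * 205000.0 * 1621275567.75)
= 4.1126 mm

4.1126 mm


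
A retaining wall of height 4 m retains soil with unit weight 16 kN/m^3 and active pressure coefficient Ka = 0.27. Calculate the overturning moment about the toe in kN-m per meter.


Pa = 0.5 * Ka * gamma * H^2
= 0.5 * 0.27 * 16 * 4^2
= 34.56 kN/m
Arm = H / 3 = 4 / 3 = 1.3333 m
Mo = Pa * arm = Pa * H / 3 = 34.56 * 4 / 3 = 46.08 kN-m/m

46.08 kN-m/m


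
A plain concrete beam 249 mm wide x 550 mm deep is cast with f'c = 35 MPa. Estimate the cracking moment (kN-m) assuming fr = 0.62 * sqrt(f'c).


fr = 0.62 * sqrt(35) = 0.62 * 5.9161 = 3.668 MPa
I = 249 * 550^3 / 12 = 3452281250.0 mm^4
y_t = 275.0 mm
M_cr = fr * I / y_t = 3.668 * 3452281250.0 / 275.0 N-mm
= 46.0468 kN-m

46.0468 kN-m


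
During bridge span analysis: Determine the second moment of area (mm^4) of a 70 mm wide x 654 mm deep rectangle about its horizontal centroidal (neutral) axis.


I = b * h^3 / 12
= 70 * 654^3 / 12
= 70 * 279726264 / 12
= 1631736540.0 mm^4

1631736540.0 mm^4


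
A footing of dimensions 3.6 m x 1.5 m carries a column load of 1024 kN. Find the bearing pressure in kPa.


A = 3.6 * 1.5 = 5.4 m^2
q = P / A = 1024 / 5.4
= 189.6296 kPa

189.6296 kPa


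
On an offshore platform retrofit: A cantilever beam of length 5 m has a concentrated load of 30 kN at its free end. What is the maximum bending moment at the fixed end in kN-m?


For a cantilever with a point load at the free end:
M_max = P * L = 30 * 5 = 150 kN-m

150 kN-m


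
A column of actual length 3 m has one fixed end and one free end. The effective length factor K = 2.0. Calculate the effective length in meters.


L_eff = K * L
= 2.0 * 3
= 6.0 m

6.0 m


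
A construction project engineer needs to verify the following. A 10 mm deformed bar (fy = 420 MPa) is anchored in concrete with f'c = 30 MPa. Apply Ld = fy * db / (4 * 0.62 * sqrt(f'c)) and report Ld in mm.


Ld = (fy * db) / (4 * 0.62 * sqrt(f'c))
= (420 * 10) / (4 * 0.62 * sqrt(30))
= 4200 / 13.5835
= 309.2 mm

309.2 mm


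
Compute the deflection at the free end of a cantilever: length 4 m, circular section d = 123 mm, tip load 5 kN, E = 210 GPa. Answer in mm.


I = pi * d^4 / 64 = pi * 123^4 / 64 = 11235446.72 mm^4
L = 4000.0 mm, P = 5000.0 N, E = 210000.0 MPa
delta = P * L^3 / (3 * E * I)
= 5000.0 * 4000.0^3 / (3 * 210000.0 * 11235446.72)
= 45.2084 mm

45.2084 mm


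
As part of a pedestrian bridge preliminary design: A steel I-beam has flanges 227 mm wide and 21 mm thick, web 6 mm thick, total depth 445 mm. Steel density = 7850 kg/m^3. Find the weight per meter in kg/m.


A_flanges = 2 * 227 * 21 = 9534 mm^2
A_web = (445 - 2 * 21) * 6 = 2418 mm^2
A_total = 9534 + 2418 = 11952 mm^2 = 0.011952 m^2
Weight = rho * A = 7850 * 0.011952 = 93.8232 kg/m

93.8232 kg/m


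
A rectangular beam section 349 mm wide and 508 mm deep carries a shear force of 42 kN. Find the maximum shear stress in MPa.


A = b * h = 349 * 508 = 177292 mm^2
V = 42 kN = 42000.0 N
tau_max = 1.5 * V / A = 1.5 * 42000.0 / 177292
= 0.3553 MPa

0.3553 MPa


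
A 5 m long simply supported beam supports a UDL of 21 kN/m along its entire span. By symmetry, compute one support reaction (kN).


Total load = w * L = 21 * 5 = 105 kN
By symmetry, each reaction R = total / 2 = 105 / 2 = 52.5 kN

52.5 kN


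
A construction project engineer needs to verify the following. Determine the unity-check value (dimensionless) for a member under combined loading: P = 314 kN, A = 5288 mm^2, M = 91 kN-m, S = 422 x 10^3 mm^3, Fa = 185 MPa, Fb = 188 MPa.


f_a = P / A = 314000.0 / 5288 = 59.3797 MPa
f_b = M / S = 91000000.0 / 422000.0 = 215.6398 MPa
Ratio = f_a / Fa + f_b / Fb
= 59.3797 / 185 + 215.6398 / 188
= 1.468 (dimensionless)

1.468 (dimensionless)


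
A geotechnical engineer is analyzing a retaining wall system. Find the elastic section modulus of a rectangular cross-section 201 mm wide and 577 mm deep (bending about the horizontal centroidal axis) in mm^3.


S = b * h^2 / 6
= 201 * 577^2 / 6
= 201 * 332929 / 6
= 11153121.5 mm^3

11153121.5 mm^3


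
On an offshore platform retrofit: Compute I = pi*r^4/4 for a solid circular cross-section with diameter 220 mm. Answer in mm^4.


r = d / 2 = 220 / 2 = 110.0 mm
I = pi * r^4 / 4 = pi * 110.0^4 / 4
= 114990145.1 mm^4

114990145.1 mm^4


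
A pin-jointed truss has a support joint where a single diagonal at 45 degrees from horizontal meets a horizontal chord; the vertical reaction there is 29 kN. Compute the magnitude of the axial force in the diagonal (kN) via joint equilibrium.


At the joint, only the diagonal has a vertical component, so vertical equilibrium gives:
F * sin(45) = 29
F = 29 / sin(45)
= 29 / 0.707107
= 41.01 kN

41.01 kN


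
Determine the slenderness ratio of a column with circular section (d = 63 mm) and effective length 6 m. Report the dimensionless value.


Radius of gyration r = d / 4 = 63 / 4 = 15.75 mm
L_eff = 6000.0 mm
Slenderness ratio = L / r = 6000.0 / 15.75 = 380.95 (dimensionless)

380.95 (dimensionless)


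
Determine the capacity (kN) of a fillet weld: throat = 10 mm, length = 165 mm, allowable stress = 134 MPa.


Strength = throat * length * allowable stress
= 10 * 165 * 134 N
= 221100 N
= 221.1 kN

221.1 kN


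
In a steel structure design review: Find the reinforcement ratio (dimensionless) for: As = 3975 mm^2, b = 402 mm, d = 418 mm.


rho = As / (b * d)
= 3975 / (402 * 418)
= 3975 / 168036
= 0.023656 (dimensionless)

0.023656 (dimensionless)


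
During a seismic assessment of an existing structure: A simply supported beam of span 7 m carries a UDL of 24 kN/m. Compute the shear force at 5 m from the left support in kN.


R_A = w * L / 2 = 24 * 7 / 2 = 84.0 kN
V(x) = R_A - w * x = 84.0 - 24 * 5
= -36.0 kN

-36.0 kN


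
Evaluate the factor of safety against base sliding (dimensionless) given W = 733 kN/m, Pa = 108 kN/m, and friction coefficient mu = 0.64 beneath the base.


Resisting force = mu * W = 0.64 * 733 = 469.12 kN/m
FOS = Resisting / Driving = 469.12 / 108
= 4.3437 (dimensionless)

4.3437 (dimensionless)


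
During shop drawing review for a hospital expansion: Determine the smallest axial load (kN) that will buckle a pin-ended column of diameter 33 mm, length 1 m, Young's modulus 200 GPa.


I = pi * d^4 / 64 = 58213.76 mm^4
L = 1000.0 mm
P_cr = pi^2 * E * I / L^2
= 9.8696 * 200000.0 * 58213.76 / 1000.0^2
= 114909.36 N = 114.9094 kN

114.9094 kN


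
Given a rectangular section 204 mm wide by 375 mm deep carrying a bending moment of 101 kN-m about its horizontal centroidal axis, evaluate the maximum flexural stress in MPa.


I = b * h^3 / 12 = 204 * 375^3 / 12 = 896484375.0 mm^4
y = h / 2 = 375 / 2 = 187.5 mm
M = 101 kN-m = 101000000.0 N-mm
sigma = M * y / I = 101000000.0 * 187.5 / 896484375.0
= 21.12 MPa

21.12 MPa


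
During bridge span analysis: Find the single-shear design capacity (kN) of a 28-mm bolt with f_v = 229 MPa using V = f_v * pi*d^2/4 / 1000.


A = pi * d^2 / 4 = pi * 28^2 / 4 = 615.7522 mm^2
V = f_v * A / 1000 = 229 * 615.7522 / 1000
= 141.0072 kN

141.0072 kN


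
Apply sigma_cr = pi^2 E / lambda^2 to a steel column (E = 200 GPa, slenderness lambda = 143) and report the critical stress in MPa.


sigma_cr = pi^2 * E / lambda^2
= 9.8696 * 200000.0 / 143^2
= 9.8696 * 200000.0 / 20449
= 96.529 MPa

96.529 MPa


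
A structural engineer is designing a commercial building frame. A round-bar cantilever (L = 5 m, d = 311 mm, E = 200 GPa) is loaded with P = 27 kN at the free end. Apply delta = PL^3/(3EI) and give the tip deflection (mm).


I = pi * d^4 / 64 = pi * 311^4 / 64 = 459210124.66 mm^4
L = 5000.0 mm, P = 27000.0 N, E = 200000.0 MPa
delta = P * L^3 / (3 * E * I)
= 27000.0 * 5000.0^3 / (3 * 200000.0 * 459210124.66)
= 12.2493 mm

12.2493 mm


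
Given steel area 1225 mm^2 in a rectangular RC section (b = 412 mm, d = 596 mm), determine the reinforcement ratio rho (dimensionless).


rho = As / (b * d)
= 1225 / (412 * 596)
= 1225 / 245552
= 0.004989 (dimensionless)

0.004989 (dimensionless)


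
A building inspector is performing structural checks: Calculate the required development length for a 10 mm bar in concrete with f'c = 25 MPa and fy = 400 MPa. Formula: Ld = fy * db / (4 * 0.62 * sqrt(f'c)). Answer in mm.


Ld = (fy * db) / (4 * 0.62 * sqrt(f'c))
= (400 * 10) / (4 * 0.62 * sqrt(25))
= 4000 / 12.4
= 322.58 mm

322.58 mm


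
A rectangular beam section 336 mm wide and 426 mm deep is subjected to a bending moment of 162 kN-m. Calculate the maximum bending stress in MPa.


I = b * h^3 / 12 = 336 * 426^3 / 12 = 2164645728.0 mm^4
y = h / 2 = 426 / 2 = 213.0 mm
M = 162 kN-m = 162000000.0 N-mm
sigma = M * y / I = 162000000.0 * 213.0 / 2164645728.0
= 15.94 MPa

15.94 MPa


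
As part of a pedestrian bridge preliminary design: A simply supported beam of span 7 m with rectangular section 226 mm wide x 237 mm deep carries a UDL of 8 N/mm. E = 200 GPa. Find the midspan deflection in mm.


I = 226 * 237^3 / 12 = 250710331.5 mm^4
L = 7000.0 mm, w = 8 N/mm, E = 200000.0 MPa
delta = 5 * w * L^4 / (384 * E * I)
= 5 * 8 * 7000.0^4 / (384 * 200000.0 * 250710331.5)
= 4.9879 mm

4.9879 mm


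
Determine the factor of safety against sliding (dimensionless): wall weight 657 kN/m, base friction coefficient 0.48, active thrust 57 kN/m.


Resisting force = mu * W = 0.48 * 657 = 315.36 kN/m
FOS = Resisting / Driving = 315.36 / 57
= 5.5326 (dimensionless)

5.5326 (dimensionless)


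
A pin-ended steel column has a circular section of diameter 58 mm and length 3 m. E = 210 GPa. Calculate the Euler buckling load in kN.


I = pi * d^4 / 64 = 555497.2 mm^4
L = 3000.0 mm
P_cr = pi^2 * E * I / L^2
= 9.8696 * 210000.0 * 555497.2 / 3000.0^2
= 127925.88 N = 127.9259 kN

127.9259 kN


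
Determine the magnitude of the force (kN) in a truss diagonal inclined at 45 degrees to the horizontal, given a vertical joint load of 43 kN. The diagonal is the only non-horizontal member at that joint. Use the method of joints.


At the joint, only the diagonal has a vertical component, so vertical equilibrium gives:
F * sin(45) = 43
F = 43 / sin(45)
= 43 / 0.707107
= 60.81 kN

60.81 kN


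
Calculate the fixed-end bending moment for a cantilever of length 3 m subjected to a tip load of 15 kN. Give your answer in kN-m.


For a cantilever with a point load at the free end:
M_max = P * L = 15 * 3 = 45 kN-m

45 kN-m


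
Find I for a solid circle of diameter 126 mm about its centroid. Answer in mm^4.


r = d / 2 = 126 / 2 = 63.0 mm
I = pi * r^4 / 4 = pi * 63.0^4 / 4
= 12372346.64 mm^4

12372346.64 mm^4


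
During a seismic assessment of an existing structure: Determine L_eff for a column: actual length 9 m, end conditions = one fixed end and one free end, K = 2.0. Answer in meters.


L_eff = K * L
= 2.0 * 9
= 18.0 m

18.0 m


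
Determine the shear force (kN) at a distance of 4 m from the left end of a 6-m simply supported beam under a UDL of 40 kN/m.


R_A = w * L / 2 = 40 * 6 / 2 = 120.0 kN
V(x) = R_A - w * x = 120.0 - 40 * 4
= -40.0 kN

-40.0 kN


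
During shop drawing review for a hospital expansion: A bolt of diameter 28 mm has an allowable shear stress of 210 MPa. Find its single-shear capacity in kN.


A = pi * d^2 / 4 = pi * 28^2 / 4 = 615.7522 mm^2
V = f_v * A / 1000 = 210 * 615.7522 / 1000
= 129.308 kN

129.308 kN


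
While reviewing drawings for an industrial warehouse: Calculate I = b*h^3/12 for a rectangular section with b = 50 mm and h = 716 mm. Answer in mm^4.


I = b * h^3 / 12
= 50 * 716^3 / 12
= 50 * 367061696 / 12
= 1529423733.33 mm^4

1529423733.33 mm^4


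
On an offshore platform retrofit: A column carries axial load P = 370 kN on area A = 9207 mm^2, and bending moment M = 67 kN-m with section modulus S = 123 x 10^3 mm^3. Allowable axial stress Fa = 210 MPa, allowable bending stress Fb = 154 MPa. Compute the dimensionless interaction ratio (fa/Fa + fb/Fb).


f_a = P / A = 370000.0 / 9207 = 40.1868 MPa
f_b = M / S = 67000000.0 / 123000.0 = 544.7154 MPa
Ratio = f_a / Fa + f_b / Fb
= 40.1868 / 210 + 544.7154 / 154
= 3.7285 (dimensionless)

3.7285 (dimensionless)


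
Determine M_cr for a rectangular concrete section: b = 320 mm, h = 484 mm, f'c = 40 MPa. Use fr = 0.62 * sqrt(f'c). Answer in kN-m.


fr = 0.62 * sqrt(40) = 0.62 * 6.3246 = 3.9212 MPa
I = 320 * 484^3 / 12 = 3023464106.67 mm^4
y_t = 242.0 mm
M_cr = fr * I / y_t = 3.9212 * 3023464106.67 / 242.0 N-mm
= 48.9904 kN-m

48.9904 kN-m


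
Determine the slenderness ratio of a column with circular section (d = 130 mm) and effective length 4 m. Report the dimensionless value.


Radius of gyration r = d / 4 = 130 / 4 = 32.5 mm
L_eff = 4000.0 mm
Slenderness ratio = L / r = 4000.0 / 32.5 = 123.08 (dimensionless)

123.08 (dimensionless)


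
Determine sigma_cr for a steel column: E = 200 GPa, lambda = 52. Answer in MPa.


sigma_cr = pi^2 * E / lambda^2
= 9.8696 * 200000.0 / 52^2
= 9.8696 * 200000.0 / 2704
= 730.0003 MPa

730.0003 MPa


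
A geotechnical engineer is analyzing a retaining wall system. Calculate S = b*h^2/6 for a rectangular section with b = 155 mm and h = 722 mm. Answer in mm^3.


S = b * h^2 / 6
= 155 * 722^2 / 6
= 155 * 521284 / 6
= 13466503.33 mm^3

13466503.33 mm^3


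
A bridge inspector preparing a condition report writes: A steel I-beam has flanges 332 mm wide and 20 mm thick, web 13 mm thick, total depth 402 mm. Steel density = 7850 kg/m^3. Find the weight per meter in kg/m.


A_flanges = 2 * 332 * 20 = 13280 mm^2
A_web = (402 - 2 * 20) * 13 = 4706 mm^2
A_total = 13280 + 4706 = 17986 mm^2 = 0.017986 m^2
Weight = rho * A = 7850 * 0.017986 = 141.1901 kg/m

141.1901 kg/m


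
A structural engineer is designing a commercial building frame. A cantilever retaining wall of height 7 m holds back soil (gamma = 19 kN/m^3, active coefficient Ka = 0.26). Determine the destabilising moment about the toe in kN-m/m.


Pa = 0.5 * Ka * gamma * H^2
= 0.5 * 0.26 * 19 * 7^2
= 121.03 kN/m
Arm = H / 3 = 7 / 3 = 2.3333 m
Mo = Pa * arm = Pa * H / 3 = 121.03 * 7 / 3 = 282.4033 kN-m/m

282.4033 kN-m/m


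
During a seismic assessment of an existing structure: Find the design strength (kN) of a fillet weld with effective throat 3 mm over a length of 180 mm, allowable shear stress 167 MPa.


Strength = throat * length * allowable stress
= 3 * 180 * 167 N
= 90180 N
= 90.18 kN

90.18 kN


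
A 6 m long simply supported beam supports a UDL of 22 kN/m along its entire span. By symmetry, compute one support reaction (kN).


Total load = w * L = 22 * 6 = 132 kN
By symmetry, each reaction R = total / 2 = 132 / 2 = 66.0 kN

66.0 kN


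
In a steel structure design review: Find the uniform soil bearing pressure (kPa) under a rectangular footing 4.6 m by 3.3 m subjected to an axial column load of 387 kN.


A = 4.6 * 3.3 = 15.18 m^2
q = P / A = 387 / 15.18
= 25.4941 kPa

25.4941 kPa


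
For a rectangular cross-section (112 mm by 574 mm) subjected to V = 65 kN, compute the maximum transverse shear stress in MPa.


A = b * h = 112 * 574 = 64288 mm^2
V = 65 kN = 65000.0 N
tau_max = 1.5 * V / A = 1.5 * 65000.0 / 64288
= 1.5166 MPa

1.5166 MPa


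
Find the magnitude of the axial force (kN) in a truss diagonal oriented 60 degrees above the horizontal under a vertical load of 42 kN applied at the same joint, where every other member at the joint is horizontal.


At the joint, only the diagonal has a vertical component, so vertical equilibrium gives:
F * sin(60) = 42
F = 42 / sin(60)
= 42 / 0.866025
= 48.5 kN

48.5 kN


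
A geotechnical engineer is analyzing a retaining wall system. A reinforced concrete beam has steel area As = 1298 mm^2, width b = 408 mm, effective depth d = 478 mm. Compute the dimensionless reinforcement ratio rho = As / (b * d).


rho = As / (b * d)
= 1298 / (408 * 478)
= 1298 / 195024
= 0.006656 (dimensionless)

0.006656 (dimensionless)


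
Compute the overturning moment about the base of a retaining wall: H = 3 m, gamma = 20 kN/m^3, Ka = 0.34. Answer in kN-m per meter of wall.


Pa = 0.5 * Ka * gamma * H^2
= 0.5 * 0.34 * 20 * 3^2
= 30.6 kN/m
Arm = H / 3 = 3 / 3 = 1.0 m
Mo = Pa * arm = Pa * H / 3 = 30.6 * 3 / 3 = 30.6 kN-m/m

30.6 kN-m/m


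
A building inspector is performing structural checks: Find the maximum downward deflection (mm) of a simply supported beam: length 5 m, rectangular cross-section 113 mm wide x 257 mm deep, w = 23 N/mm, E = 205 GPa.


I = 113 * 257^3 / 12 = 159844084.08 mm^4
L = 5000.0 mm, w = 23 N/mm, E = 205000.0 MPa
delta = 5 * w * L^4 / (384 * E * I)
= 5 * 23 * 5000.0^4 / (384 * 205000.0 * 159844084.08)
= 5.7121 mm

5.7121 mm


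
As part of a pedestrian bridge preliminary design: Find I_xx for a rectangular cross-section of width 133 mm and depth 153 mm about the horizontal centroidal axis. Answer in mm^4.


I = b * h^3 / 12
= 133 * 153^3 / 12
= 133 * 3581577 / 12
= 39695811.75 mm^4

39695811.75 mm^4


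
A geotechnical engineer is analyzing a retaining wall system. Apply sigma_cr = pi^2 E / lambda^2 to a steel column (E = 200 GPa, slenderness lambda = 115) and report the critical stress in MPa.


sigma_cr = pi^2 * E / lambda^2
= 9.8696 * 200000.0 / 115^2
= 9.8696 * 200000.0 / 13225
= 149.2568 MPa

149.2568 MPa


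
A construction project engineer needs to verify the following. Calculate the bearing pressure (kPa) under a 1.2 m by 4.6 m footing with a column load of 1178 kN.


A = 1.2 * 4.6 = 5.52 m^2
q = P / A = 1178 / 5.52
= 213.4058 kPa

213.4058 kPa


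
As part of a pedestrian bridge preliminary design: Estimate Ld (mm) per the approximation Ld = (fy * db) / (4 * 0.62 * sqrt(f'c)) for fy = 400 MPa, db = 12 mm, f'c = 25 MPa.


Ld = (fy * db) / (4 * 0.62 * sqrt(f'c))
= (400 * 12) / (4 * 0.62 * sqrt(25))
= 4800 / 12.4
= 387.1 mm

387.1 mm


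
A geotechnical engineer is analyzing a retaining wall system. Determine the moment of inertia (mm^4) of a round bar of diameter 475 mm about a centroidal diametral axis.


r = d / 2 = 475 / 2 = 237.5 mm
I = pi * r^4 / 4 = pi * 237.5^4 / 4
= 2498873878.23 mm^4

2498873878.23 mm^4


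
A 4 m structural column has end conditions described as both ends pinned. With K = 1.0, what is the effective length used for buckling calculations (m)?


L_eff = K * L
= 1.0 * 4
= 4.0 m

4.0 m


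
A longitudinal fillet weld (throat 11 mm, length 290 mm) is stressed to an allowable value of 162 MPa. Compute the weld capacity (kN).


Strength = throat * length * allowable stress
= 11 * 290 * 162 N
= 516780 N
= 516.78 kN

516.78 kN


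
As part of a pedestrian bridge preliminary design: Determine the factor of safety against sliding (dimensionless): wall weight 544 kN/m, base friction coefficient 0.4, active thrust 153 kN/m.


Resisting force = mu * W = 0.4 * 544 = 217.6 kN/m
FOS = Resisting / Driving = 217.6 / 153
= 1.4222 (dimensionless)

1.4222 (dimensionless)


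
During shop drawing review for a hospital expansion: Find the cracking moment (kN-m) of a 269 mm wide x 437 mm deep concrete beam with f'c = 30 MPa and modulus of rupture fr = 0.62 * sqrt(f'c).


fr = 0.62 * sqrt(30) = 0.62 * 5.4772 = 3.3959 MPa
I = 269 * 437^3 / 12 = 1870748238.08 mm^4
y_t = 218.5 mm
M_cr = fr * I / y_t = 3.3959 * 1870748238.08 / 218.5 N-mm
= 29.0748 kN-m

29.0748 kN-m


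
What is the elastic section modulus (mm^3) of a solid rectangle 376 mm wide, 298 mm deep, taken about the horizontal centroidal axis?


S = b * h^2 / 6
= 376 * 298^2 / 6
= 376 * 88804 / 6
= 5565050.67 mm^3

5565050.67 mm^3


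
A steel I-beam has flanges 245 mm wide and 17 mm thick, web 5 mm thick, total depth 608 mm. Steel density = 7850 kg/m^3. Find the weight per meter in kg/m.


A_flanges = 2 * 245 * 17 = 8330 mm^2
A_web = (608 - 2 * 17) * 5 = 2870 mm^2
A_total = 8330 + 2870 = 11200 mm^2 = 0.011200 m^2
Weight = rho * A = 7850 * 0.011200 = 87.92 kg/m

87.92 kg/m


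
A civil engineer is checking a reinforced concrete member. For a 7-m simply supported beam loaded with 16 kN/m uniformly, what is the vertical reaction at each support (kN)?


Total load = w * L = 16 * 7 = 112 kN
By symmetry, each reaction R = total / 2 = 112 / 2 = 56.0 kN

56.0 kN


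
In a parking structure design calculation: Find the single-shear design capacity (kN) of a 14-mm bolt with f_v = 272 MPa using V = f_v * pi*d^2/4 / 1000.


A = pi * d^2 / 4 = pi * 14^2 / 4 = 153.938 mm^2
V = f_v * A / 1000 = 272 * 153.938 / 1000
= 41.8711 kN

41.8711 kN


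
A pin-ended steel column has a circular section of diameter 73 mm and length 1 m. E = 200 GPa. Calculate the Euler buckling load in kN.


I = pi * d^4 / 64 = 1393995.4 mm^4
L = 1000.0 mm
P_cr = pi^2 * E * I / L^2
= 9.8696 * 200000.0 * 1393995.4 / 1000.0^2
= 2751636.62 N = 2751.6366 kN

2751.6366 kN


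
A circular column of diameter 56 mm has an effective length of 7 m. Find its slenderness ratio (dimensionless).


Radius of gyration r = d / 4 = 56 / 4 = 14.0 mm
L_eff = 7000.0 mm
Slenderness ratio = L / r = 7000.0 / 14.0 = 500.0 (dimensionless)

500.0 (dimensionless)


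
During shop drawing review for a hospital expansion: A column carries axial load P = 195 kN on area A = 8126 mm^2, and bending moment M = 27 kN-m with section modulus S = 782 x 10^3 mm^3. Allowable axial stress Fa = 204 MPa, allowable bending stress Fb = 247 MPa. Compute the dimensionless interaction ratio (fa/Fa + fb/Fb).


f_a = P / A = 195000.0 / 8126 = 23.997 MPa
f_b = M / S = 27000000.0 / 782000.0 = 34.5269 MPa
Ratio = f_a / Fa + f_b / Fb
= 23.997 / 204 + 34.5269 / 247
= 0.2574 (dimensionless)

0.2574 (dimensionless)


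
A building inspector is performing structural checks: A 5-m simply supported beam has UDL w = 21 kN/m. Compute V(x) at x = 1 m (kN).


R_A = w * L / 2 = 21 * 5 / 2 = 52.5 kN
V(x) = R_A - w * x = 52.5 - 21 * 1
= 31.5 kN

31.5 kN


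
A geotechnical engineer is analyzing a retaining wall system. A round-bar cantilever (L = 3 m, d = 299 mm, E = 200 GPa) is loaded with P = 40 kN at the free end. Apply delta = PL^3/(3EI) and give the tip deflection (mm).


I = pi * d^4 / 64 = pi * 299^4 / 64 = 392332830.95 mm^4
L = 3000.0 mm, P = 40000.0 N, E = 200000.0 MPa
delta = P * L^3 / (3 * E * I)
= 40000.0 * 3000.0^3 / (3 * 200000.0 * 392332830.95)
= 4.5879 mm

4.5879 mm


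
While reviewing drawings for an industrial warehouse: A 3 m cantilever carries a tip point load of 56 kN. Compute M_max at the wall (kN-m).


For a cantilever with a point load at the free end:
M_max = P * L = 56 * 3 = 168 kN-m

168 kN-m


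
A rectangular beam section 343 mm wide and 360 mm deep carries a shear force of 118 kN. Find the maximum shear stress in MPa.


A = b * h = 343 * 360 = 123480 mm^2
V = 118 kN = 118000.0 N
tau_max = 1.5 * V / A = 1.5 * 118000.0 / 123480
= 1.4334 MPa

1.4334 MPa


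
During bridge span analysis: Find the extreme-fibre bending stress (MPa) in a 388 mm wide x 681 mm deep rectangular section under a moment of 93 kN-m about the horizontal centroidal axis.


I = b * h^3 / 12 = 388 * 681^3 / 12 = 10211553459.0 mm^4
y = h / 2 = 681 / 2 = 340.5 mm
M = 93 kN-m = 93000000.0 N-mm
sigma = M * y / I = 93000000.0 * 340.5 / 10211553459.0
= 3.1 MPa

3.1 MPa


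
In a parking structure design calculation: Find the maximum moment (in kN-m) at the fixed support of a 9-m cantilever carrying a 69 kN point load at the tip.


For a cantilever with a point load at the free end:
M_max = P * L = 69 * 9 = 621 kN-m

621 kN-m


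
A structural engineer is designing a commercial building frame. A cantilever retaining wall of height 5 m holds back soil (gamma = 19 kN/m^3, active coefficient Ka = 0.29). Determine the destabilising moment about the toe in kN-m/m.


Pa = 0.5 * Ka * gamma * H^2
= 0.5 * 0.29 * 19 * 5^2
= 68.875 kN/m
Arm = H / 3 = 5 / 3 = 1.6667 m
Mo = Pa * arm = Pa * H / 3 = 68.875 * 5 / 3 = 114.7917 kN-m/m

114.7917 kN-m/m


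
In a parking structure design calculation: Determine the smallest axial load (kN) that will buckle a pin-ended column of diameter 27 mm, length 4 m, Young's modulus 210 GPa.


I = pi * d^4 / 64 = 26087.05 mm^4
L = 4000.0 mm
P_cr = pi^2 * E * I / L^2
= 9.8696 * 210000.0 * 26087.05 / 4000.0^2
= 3379.28 N = 3.3793 kN

3.3793 kN


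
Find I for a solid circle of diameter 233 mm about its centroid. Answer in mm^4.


r = d / 2 = 233 / 2 = 116.5 mm
I = pi * r^4 / 4 = pi * 116.5^4 / 4
= 144675030.57 mm^4

144675030.57 mm^4


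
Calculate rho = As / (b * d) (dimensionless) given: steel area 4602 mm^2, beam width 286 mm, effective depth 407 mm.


rho = As / (b * d)
= 4602 / (286 * 407)
= 4602 / 116402
= 0.039535 (dimensionless)

0.039535 (dimensionless)


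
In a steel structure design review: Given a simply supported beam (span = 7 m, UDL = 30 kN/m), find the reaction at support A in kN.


Total load = w * L = 30 * 7 = 210 kN
By symmetry, each reaction R = total / 2 = 210 / 2 = 105.0 kN

105.0 kN


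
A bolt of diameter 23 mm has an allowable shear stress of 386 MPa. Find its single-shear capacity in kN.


A = pi * d^2 / 4 = pi * 23^2 / 4 = 415.4756 mm^2
V = f_v * A / 1000 = 386 * 415.4756 / 1000
= 160.3736 kN

160.3736 kN


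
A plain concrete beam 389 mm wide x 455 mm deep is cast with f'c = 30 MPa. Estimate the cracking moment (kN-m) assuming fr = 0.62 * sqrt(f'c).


fr = 0.62 * sqrt(30) = 0.62 * 5.4772 = 3.3959 MPa
I = 389 * 455^3 / 12 = 3053532489.58 mm^4
y_t = 227.5 mm
M_cr = fr * I / y_t = 3.3959 * 3053532489.58 / 227.5 N-mm
= 45.5799 kN-m

45.5799 kN-m


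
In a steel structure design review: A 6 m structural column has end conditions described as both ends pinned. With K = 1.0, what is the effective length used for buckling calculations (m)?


L_eff = K * L
= 1.0 * 6
= 6.0 m

6.0 m


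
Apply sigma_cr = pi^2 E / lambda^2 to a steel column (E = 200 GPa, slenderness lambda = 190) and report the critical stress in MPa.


sigma_cr = pi^2 * E / lambda^2
= 9.8696 * 200000.0 / 190^2
= 9.8696 * 200000.0 / 36100
= 54.6792 MPa

54.6792 MPa


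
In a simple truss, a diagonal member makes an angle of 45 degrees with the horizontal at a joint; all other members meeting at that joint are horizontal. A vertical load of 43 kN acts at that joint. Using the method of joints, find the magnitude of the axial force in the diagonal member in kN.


At the joint, only the diagonal has a vertical component, so vertical equilibrium gives:
F * sin(45) = 43
F = 43 / sin(45)
= 43 / 0.707107
= 60.81 kN

60.81 kN


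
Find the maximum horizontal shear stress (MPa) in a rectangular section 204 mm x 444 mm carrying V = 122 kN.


A = b * h = 204 * 444 = 90576 mm^2
V = 122 kN = 122000.0 N
tau_max = 1.5 * V / A = 1.5 * 122000.0 / 90576
= 2.0204 MPa

2.0204 MPa


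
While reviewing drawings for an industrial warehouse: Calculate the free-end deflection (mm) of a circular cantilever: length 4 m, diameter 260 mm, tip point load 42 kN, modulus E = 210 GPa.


I = pi * d^4 / 64 = pi * 260^4 / 64 = 224317569.45 mm^4
L = 4000.0 mm, P = 42000.0 N, E = 210000.0 MPa
delta = P * L^3 / (3 * E * I)
= 42000.0 * 4000.0^3 / (3 * 210000.0 * 224317569.45)
= 19.0207 mm

19.0207 mm


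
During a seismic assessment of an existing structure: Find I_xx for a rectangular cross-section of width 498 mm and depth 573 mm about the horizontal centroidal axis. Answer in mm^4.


I = b * h^3 / 12
= 498 * 573^3 / 12
= 498 * 188132517 / 12
= 7807499455.5 mm^4

7807499455.5 mm^4


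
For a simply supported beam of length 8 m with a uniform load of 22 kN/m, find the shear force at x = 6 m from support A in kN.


R_A = w * L / 2 = 22 * 8 / 2 = 88.0 kN
V(x) = R_A - w * x = 88.0 - 22 * 6
= -44.0 kN

-44.0 kN


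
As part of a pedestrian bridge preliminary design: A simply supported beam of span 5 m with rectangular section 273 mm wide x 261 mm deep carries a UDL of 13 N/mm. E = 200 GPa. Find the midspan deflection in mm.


I = 273 * 261^3 / 12 = 404485467.75 mm^4
L = 5000.0 mm, w = 13 N/mm, E = 200000.0 MPa
delta = 5 * w * L^4 / (384 * E * I)
= 5 * 13 * 5000.0^4 / (384 * 200000.0 * 404485467.75)
= 1.3078 mm

1.3078 mm


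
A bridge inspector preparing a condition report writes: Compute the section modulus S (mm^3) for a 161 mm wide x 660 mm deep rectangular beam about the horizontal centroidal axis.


S = b * h^2 / 6
= 161 * 660^2 / 6
= 161 * 435600 / 6
= 11688600.0 mm^3

11688600.0 mm^3


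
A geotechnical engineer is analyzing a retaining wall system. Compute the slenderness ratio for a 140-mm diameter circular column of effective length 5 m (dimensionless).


Radius of gyration r = d / 4 = 140 / 4 = 35.0 mm
L_eff = 5000.0 mm
Slenderness ratio = L / r = 5000.0 / 35.0 = 142.86 (dimensionless)

142.86 (dimensionless)


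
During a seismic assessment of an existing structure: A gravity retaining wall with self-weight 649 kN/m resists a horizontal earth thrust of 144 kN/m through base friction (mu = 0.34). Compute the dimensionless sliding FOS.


Resisting force = mu * W = 0.34 * 649 = 220.66 kN/m
FOS = Resisting / Driving = 220.66 / 144
= 1.5324 (dimensionless)

1.5324 (dimensionless)


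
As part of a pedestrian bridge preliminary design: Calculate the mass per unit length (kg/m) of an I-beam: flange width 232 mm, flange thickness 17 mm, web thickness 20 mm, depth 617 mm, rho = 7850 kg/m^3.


A_flanges = 2 * 232 * 17 = 7888 mm^2
A_web = (617 - 2 * 17) * 20 = 11660 mm^2
A_total = 7888 + 11660 = 19548 mm^2 = 0.019548 m^2
Weight = rho * A = 7850 * 0.019548 = 153.4518 kg/m

153.4518 kg/m


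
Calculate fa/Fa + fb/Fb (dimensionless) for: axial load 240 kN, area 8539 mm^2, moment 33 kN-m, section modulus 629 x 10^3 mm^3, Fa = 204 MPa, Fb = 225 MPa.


f_a = P / A = 240000.0 / 8539 = 28.1063 MPa
f_b = M / S = 33000000.0 / 629000.0 = 52.4642 MPa
Ratio = f_a / Fa + f_b / Fb
= 28.1063 / 204 + 52.4642 / 225
= 0.371 (dimensionless)

0.371 (dimensionless)


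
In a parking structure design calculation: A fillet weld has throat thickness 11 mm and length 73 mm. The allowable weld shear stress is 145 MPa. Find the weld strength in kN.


Strength = throat * length * allowable stress
= 11 * 73 * 145 N
= 116435 N
= 116.44 kN

116.44 kN
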